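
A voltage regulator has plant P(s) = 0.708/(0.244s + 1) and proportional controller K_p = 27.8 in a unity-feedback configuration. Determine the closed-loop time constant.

τ = 0.0118 s

Closed loop: T(s) = K_p·P/(1+K_p·P) = 19.68/(0.244s + 1 + 19.68), with pole at s = −(1 + 19.68)/0.244 = −84.76.
Closed-loop time constant τ = 1/84.76 = 0.0118 s.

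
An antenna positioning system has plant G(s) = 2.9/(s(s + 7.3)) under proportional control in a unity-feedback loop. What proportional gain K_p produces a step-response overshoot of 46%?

K_p = 79.8

From %OS = 100·exp(−πζ/√(1−ζ²)) = 46%, ζ = −ln(0.46)/√(π²+ln²(0.46)) = 0.24.
Characteristic equation s² + 7.3s + 2.9K_p = 0 gives ζ = 7.3/(2√(2.9K_p)).
Setting ζ = 0.24: √(2.9K_p) = 7.3/(2·0.24) = 15.21, so K_p = 231.4/2.9 = 79.8.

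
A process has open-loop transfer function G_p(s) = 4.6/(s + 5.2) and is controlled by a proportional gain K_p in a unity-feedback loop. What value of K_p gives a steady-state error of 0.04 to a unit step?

K_p = 27.1

Steady-state error for a unit step on this type-0 loop is 1/(1 + K_p·G_p(0)).
G_p(0) = 0.8846. Require 1/(1 + K_p·0.8846) = 0.04, so 1 + 0.8846·K_p = 25.
K_p = (25 − 1)/0.8846 = 27.1.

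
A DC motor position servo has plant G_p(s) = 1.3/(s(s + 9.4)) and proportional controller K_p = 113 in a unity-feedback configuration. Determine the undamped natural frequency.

With unity feedback the closed-loop characteristic equation is s² + 9.4s + 113·1.3 = s² + 9.4s + 146.9 = 0.
So ω_n² = 146.9 ⇒ ω_n = 12.12 rad/s, and ζ = 9.4/(2ω_n) = 0.388.

ω_n = 12.1 rad/s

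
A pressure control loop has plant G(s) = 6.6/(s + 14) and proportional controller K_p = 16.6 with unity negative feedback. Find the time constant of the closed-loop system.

Closed-loop transfer function: T(s) = K_p·G(s)/(1 + K_p·G(s)) = 109.6/(s + 14 + 109.6) = 109.6/(s + 123.6).
Time constant τ = 1/123.6 = 0.00809 s.

τ = 0.00809 s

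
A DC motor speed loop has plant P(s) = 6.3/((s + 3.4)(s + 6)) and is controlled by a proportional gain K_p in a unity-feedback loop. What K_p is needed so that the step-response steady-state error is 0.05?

K_p = 61.5

For a type-0 loop with proportional control, e_ss = 1/(1 + K_p·P(0)).
P(0) = 0.3088. Require 1/(1 + K_p·0.3088) = 0.05, so 1 + 0.3088·K_p = 20.
K_p = (20 − 1)/0.3088 = 61.5.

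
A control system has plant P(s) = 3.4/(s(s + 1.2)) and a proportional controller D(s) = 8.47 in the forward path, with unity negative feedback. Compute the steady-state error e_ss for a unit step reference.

The open loop D(s)P(s) has a pole at the origin (type 1), so the static position error constant is infinite and e_ss = 1/(1+∞) = 0.

0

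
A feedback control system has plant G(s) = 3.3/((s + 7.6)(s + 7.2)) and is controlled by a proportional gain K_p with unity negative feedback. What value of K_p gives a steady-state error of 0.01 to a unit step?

Steady-state error for a unit step on this type-0 loop is 1/(1 + K_p·G(0)).
G(0) = 0.06031. Require 1/(1 + K_p·0.06031) = 0.01, so 1 + 0.06031·K_p = 100.
K_p = (100 − 1)/0.06031 = 1640.

K_p = 1640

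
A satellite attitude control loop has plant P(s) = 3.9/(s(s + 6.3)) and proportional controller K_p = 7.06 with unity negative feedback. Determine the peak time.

Closed-loop characteristic equation: s² + 6.3s + 27.53 = 0, so ω_n = 5.247 rad/s and ζ = 6.3/(2·5.247) = 0.6003.
Damped frequency ω_d = ω_n√(1−ζ²) = 4.197 rad/s, so peak time T_p = π/ω_d = 0.749 s.

T_p = 0.749 s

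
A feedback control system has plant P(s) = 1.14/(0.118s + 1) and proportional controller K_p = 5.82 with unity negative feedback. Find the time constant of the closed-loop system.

τ = 0.0155 s

Closed loop: T(s) = K_p·P/(1+K_p·P) = 6.635/(0.118s + 1 + 6.635), with pole at s = −(1 + 6.635)/0.118 = −64.7.
Closed-loop time constant τ = 1/64.7 = 0.0155 s.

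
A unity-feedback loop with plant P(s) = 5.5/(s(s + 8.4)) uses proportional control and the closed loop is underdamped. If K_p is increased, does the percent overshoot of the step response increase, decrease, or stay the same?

increase

Characteristic equation s² + 8.4s + K_p·5.5 = 0: raising K_p raises ω_n while 2ζω_n = 8.4 is fixed, so ζ falls and overshoot grows.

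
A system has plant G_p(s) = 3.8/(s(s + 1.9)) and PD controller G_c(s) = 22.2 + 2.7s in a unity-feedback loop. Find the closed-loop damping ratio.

Forward path: (22.2 + 2.7s)·3.8/(s(s+1.9)). The closed-loop characteristic equation is s² + (1.9 + 3.8·2.7)s + 3.8·22.2 = 0.
That is s² + 12.16s + 84.36 = 0, so ω_n = 9.185 rad/s and ζ = 12.16/(2·9.185) = 0.662.

ζ = 0.662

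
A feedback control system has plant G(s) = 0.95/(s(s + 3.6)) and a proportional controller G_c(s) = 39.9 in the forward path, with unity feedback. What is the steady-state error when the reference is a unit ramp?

0.095

The loop has one pole at the origin (type 1). Velocity error constant K_v = lim_{s→0} s·G_c(s)G(s) = 39.9·0.95/3.6 = 10.53.
Steady-state error to a unit ramp: e_ss = 1/K_v = 0.095.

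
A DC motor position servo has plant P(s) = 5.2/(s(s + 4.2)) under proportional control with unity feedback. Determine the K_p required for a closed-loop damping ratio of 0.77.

K_p = 1.43

Closed-loop characteristic equation: s² + 4.2s + K_p·5.2 = 0.
So ω_n = √(5.2K_p) and 2ζω_n = 4.2, giving ζ = 4.2/(2√(5.2K_p)).
Setting ζ = 0.77: √(5.2K_p) = 4.2/(2·0.77) = 2.727, so K_p = 7.438/5.2 = 1.43.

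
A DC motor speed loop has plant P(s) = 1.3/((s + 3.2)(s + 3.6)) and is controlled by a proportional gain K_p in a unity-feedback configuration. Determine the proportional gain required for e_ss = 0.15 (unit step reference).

K_p = 50.2

Steady-state error for a unit step on this type-0 loop is 1/(1 + K_p·P(0)).
P(0) = 0.1128. Require 1/(1 + K_p·0.1128) = 0.15, so 1 + 0.1128·K_p = 6.667.
K_p = (6.667 − 1)/0.1128 = 50.2.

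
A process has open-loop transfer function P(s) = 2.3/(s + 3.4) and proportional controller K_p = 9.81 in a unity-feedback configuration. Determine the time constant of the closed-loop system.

τ = 0.0385 s

Closed-loop transfer function: T(s) = K_p·P(s)/(1 + K_p·P(s)) = 22.56/(s + 3.4 + 22.56) = 22.56/(s + 25.96).
Time constant τ = 1/25.96 = 0.0385 s.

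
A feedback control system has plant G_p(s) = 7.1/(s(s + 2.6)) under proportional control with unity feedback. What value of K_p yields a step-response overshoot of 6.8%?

From %OS = 100·exp(−πζ/√(1−ζ²)) = 6.8%, ζ = −ln(0.068)/√(π²+ln²(0.068)) = 0.6502.
Characteristic equation s² + 2.6s + 7.1K_p = 0 gives ζ = 2.6/(2√(7.1K_p)).
Setting ζ = 0.6502: √(7.1K_p) = 2.6/(2·0.6502) = 2, so K_p = 3.998/7.1 = 0.563.

K_p = 0.563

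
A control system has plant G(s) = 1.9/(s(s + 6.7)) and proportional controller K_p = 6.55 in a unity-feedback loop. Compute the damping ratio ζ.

ζ = 0.95

With unity feedback the closed-loop characteristic equation is s² + 6.7s + 6.55·1.9 = s² + 6.7s + 12.44 = 0.
So ω_n² = 12.44 ⇒ ω_n = 3.528 rad/s, and ζ = 6.7/(2ω_n) = 0.95.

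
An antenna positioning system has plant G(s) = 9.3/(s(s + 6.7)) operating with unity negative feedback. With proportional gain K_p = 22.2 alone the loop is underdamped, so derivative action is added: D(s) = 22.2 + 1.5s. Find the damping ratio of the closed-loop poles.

ζ = 0.719

Forward path: (22.2 + 1.5s)·9.3/(s(s+6.7)). The closed-loop characteristic equation is s² + (6.7 + 9.3·1.5)s + 9.3·22.2 = 0.
That is s² + 20.65s + 206.5 = 0, so ω_n = 14.37 rad/s and ζ = 20.65/(2·14.37) = 0.7186.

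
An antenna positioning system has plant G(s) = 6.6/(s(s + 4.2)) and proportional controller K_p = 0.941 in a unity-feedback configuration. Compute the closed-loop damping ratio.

With unity feedback the closed-loop characteristic equation is s² + 4.2s + 0.941·6.6 = s² + 4.2s + 6.211 = 0.
Matching s² + 2ζω_n s + ω_n²: ω_n = √6.211 = 2.492 rad/s and 2ζω_n = 4.2, so ζ = 4.2/(2·2.492) = 0.843.

ζ = 0.843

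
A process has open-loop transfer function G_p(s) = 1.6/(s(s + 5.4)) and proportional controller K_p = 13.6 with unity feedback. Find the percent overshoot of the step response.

Closed-loop characteristic equation: s² + 5.4s + 21.76 = 0, so ω_n = 4.665 rad/s and ζ = 5.4/(2·4.665) = 0.5788.
%OS = 100·exp(−πζ/√(1−ζ²)) = 100·exp(−π·0.5788/√0.665) = 10.8%.

10.8%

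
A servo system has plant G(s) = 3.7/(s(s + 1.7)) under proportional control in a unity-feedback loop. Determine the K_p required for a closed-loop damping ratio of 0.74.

K_p = 0.357

Closed-loop characteristic equation: s² + 1.7s + K_p·3.7 = 0.
So ω_n = √(3.7K_p) and 2ζω_n = 1.7, giving ζ = 1.7/(2√(3.7K_p)).
Setting ζ = 0.74: √(3.7K_p) = 1.7/(2·0.74) = 1.149, so K_p = 1.319/3.7 = 0.357.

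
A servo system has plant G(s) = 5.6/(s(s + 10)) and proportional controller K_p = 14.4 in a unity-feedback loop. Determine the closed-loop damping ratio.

ζ = 0.557

1 + K_p·G(s) = 0 gives s² + 10s + 80.64 = 0.
So ω_n² = 80.64 ⇒ ω_n = 8.98 rad/s, and ζ = 10/(2ω_n) = 0.557.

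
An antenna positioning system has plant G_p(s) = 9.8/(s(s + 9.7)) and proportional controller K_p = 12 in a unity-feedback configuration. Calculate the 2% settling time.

The closed-loop denominator s² + 9.7s + 117.6 gives ω_n = √117.6 = 10.84 and ζ = 9.7/(2ω_n) = 0.4472.
2% settling time T_s ≈ 4/(ζω_n) = 4/4.85 = 0.825 s.

T_s ≈ 0.825 s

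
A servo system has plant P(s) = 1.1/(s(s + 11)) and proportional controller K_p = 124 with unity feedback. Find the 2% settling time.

Closed-loop characteristic equation: s² + 11s + 136.4 = 0, so ω_n = 11.68 rad/s and ζ = 11/(2·11.68) = 0.4709.
2% settling time T_s ≈ 4/(ζω_n) = 4/5.5 = 0.727 s.

T_s ≈ 0.727 s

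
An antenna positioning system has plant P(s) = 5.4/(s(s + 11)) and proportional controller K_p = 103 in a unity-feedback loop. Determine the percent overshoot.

47.1%

The closed-loop denominator s² + 11s + 556.2 gives ω_n = √556.2 = 23.58 and ζ = 11/(2ω_n) = 0.2332.
%OS = 100·exp(−πζ/√(1−ζ²)) = 100·exp(−π·0.2332/√0.9456) = 47.1%.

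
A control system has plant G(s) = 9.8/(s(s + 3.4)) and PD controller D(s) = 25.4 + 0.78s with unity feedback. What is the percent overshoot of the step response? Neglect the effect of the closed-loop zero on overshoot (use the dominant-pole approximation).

Forward path: (25.4 + 0.78s)·9.8/(s(s+3.4)). The closed-loop characteristic equation is s² + (3.4 + 9.8·0.78)s + 9.8·25.4 = 0.
That is s² + 11.04s + 248.9 = 0, so ω_n = 15.78 rad/s and ζ = 11.04/(2·15.78) = 0.35.
%OS = 100·exp(−πζ/√(1−ζ²)) = 30.9%.

30.9%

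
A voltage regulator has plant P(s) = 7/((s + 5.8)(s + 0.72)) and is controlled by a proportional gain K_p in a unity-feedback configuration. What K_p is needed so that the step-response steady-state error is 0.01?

K_p = 59.1

The loop is type 0, so e_ss(step) = 1/(1 + K_pos) with K_pos = K_p·P(0).
P(0) = 1.676. Require 1/(1 + K_p·1.676) = 0.01, so 1 + 1.676·K_p = 100.
K_p = (100 − 1)/1.676 = 59.1.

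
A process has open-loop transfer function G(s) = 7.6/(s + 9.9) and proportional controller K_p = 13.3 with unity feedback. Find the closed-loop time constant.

Closed-loop transfer function: T(s) = K_p·G(s)/(1 + K_p·G(s)) = 101.1/(s + 9.9 + 101.1) = 101.1/(s + 111).
Time constant τ = 1/111 = 0.00901 s.

τ = 0.00901 s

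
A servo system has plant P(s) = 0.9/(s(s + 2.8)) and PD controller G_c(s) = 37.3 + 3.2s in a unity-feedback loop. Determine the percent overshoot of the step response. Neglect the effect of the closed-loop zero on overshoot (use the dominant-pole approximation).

17.1%

Forward path: (37.3 + 3.2s)·0.9/(s(s+2.8)). The closed-loop characteristic equation is s² + (2.8 + 0.9·3.2)s + 0.9·37.3 = 0.
That is s² + 5.68s + 33.57 = 0, so ω_n = 5.794 rad/s and ζ = 5.68/(2·5.794) = 0.4902.
%OS = 100·exp(−πζ/√(1−ζ²)) = 17.1%.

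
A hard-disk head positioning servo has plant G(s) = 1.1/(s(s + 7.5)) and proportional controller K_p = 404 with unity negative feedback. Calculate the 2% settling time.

T_s ≈ 1.07 s

From 1 + K_pG(s) = 0: s² + 7.5s + 444.4 = 0 ⇒ ω_n = 21.08, ζ = 0.1779.
2% settling time T_s ≈ 4/(ζω_n) = 4/3.75 = 1.07 s.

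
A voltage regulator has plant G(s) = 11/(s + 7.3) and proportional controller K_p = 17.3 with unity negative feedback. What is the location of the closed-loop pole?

Closed-loop transfer function: T(s) = K_p·G(s)/(1 + K_p·G(s)) = 190.3/(s + 7.3 + 190.3) = 190.3/(s + 197.6).
The closed-loop pole is at s = −197.6.

s = -197.6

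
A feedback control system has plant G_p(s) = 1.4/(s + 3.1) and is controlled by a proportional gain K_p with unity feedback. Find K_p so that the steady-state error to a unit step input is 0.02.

K_p = 109

The loop is type 0, so e_ss(step) = 1/(1 + K_pos) with K_pos = K_p·G_p(0).
G_p(0) = 0.4516. Require 1/(1 + K_p·0.4516) = 0.02, so 1 + 0.4516·K_p = 50.
K_p = (50 − 1)/0.4516 = 109.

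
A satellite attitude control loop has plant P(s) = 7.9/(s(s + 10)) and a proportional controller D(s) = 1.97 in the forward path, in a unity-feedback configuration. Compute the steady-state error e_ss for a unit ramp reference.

0.643

The loop has one pole at the origin (type 1). Velocity error constant K_v = lim_{s→0} s·D(s)P(s) = 1.97·7.9/10 = 1.556.
Steady-state error to a unit ramp: e_ss = 1/K_v = 0.643.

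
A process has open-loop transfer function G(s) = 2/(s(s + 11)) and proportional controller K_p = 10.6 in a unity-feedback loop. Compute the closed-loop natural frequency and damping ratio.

ω_n = 4.6 rad/s, ζ = 1.19

With unity feedback the closed-loop characteristic equation is s² + 11s + 10.6·2 = s² + 11s + 21.2 = 0.
Matching s² + 2ζω_n s + ω_n²: ω_n = √21.2 = 4.604 rad/s and 2ζω_n = 11, so ζ = 11/(2·4.604) = 1.19.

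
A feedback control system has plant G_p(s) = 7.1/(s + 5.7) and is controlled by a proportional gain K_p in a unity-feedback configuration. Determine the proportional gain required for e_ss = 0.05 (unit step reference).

The loop is type 0, so e_ss(step) = 1/(1 + K_pos) with K_pos = K_p·G_p(0).
G_p(0) = 1.246. Require 1/(1 + K_p·1.246) = 0.05, so 1 + 1.246·K_p = 20.
K_p = (20 − 1)/1.246 = 15.3.

K_p = 15.3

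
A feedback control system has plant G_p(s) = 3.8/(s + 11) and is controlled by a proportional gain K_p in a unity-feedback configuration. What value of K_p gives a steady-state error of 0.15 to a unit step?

K_p = 16.4

Steady-state error for a unit step on this type-0 loop is 1/(1 + K_p·G_p(0)).
G_p(0) = 0.3455. Require 1/(1 + K_p·0.3455) = 0.15, so 1 + 0.3455·K_p = 6.667.
K_p = (6.667 − 1)/0.3455 = 16.4.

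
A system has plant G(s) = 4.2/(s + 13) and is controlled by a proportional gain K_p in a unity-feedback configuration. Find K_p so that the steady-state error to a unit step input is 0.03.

K_p = 100

For a type-0 loop with proportional control, e_ss = 1/(1 + K_p·G(0)).
G(0) = 0.3231. Require 1/(1 + K_p·0.3231) = 0.03, so 1 + 0.3231·K_p = 33.33.
K_p = (33.33 − 1)/0.3231 = 100.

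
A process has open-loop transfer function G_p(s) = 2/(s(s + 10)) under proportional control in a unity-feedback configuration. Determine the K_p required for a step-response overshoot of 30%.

From %OS = 100·exp(−πζ/√(1−ζ²)) = 30%, ζ = −ln(0.3)/√(π²+ln²(0.3)) = 0.3579.
Characteristic equation s² + 10s + 2K_p = 0 gives ζ = 10/(2√(2K_p)).
Setting ζ = 0.3579: √(2K_p) = 10/(2·0.3579) = 13.97, so K_p = 195.2/2 = 97.6.

K_p = 97.6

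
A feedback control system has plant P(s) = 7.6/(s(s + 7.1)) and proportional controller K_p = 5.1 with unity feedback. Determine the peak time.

The closed-loop denominator s² + 7.1s + 38.76 gives ω_n = √38.76 = 6.226 and ζ = 7.1/(2ω_n) = 0.5702.
Damped frequency ω_d = ω_n√(1−ζ²) = 5.114 rad/s, so peak time T_p = π/ω_d = 0.614 s.

T_p = 0.614 s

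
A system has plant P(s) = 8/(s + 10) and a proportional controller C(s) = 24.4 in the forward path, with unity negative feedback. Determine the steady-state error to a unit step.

The loop is type 0. Static position error constant K_pos = C(0)·P(0) = 24.4·0.8 = 19.52.
Steady-state error to a unit step: e_ss = 1/(1+K_pos) = 1/20.52 = 0.0487.

0.0487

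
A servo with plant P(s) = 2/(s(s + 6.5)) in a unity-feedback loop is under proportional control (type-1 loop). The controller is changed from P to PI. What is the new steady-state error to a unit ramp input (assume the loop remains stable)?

The integrator raises the loop to type 2, so K_v → ∞ and e_ss to a ramp is zero.

0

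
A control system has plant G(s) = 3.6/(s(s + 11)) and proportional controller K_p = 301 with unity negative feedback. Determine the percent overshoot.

From 1 + K_pG(s) = 0: s² + 11s + 1084 = 0 ⇒ ω_n = 32.92, ζ = 0.1671.
%OS = 100·exp(−πζ/√(1−ζ²)) = 100·exp(−π·0.1671/√0.9721) = 58.7%.

58.7%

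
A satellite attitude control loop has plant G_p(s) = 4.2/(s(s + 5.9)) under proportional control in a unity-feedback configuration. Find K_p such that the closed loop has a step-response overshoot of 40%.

K_p = 26.4

From %OS = 100·exp(−πζ/√(1−ζ²)) = 40%, ζ = −ln(0.4)/√(π²+ln²(0.4)) = 0.28.
Characteristic equation s² + 5.9s + 4.2K_p = 0 gives ζ = 5.9/(2√(4.2K_p)).
Setting ζ = 0.28: √(4.2K_p) = 5.9/(2·0.28) = 10.54, so K_p = 111/4.2 = 26.4.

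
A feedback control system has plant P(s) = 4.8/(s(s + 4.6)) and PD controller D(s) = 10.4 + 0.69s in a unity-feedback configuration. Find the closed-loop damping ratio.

ζ = 0.56

Forward path: (10.4 + 0.69s)·4.8/(s(s+4.6)). The closed-loop characteristic equation is s² + (4.6 + 4.8·0.69)s + 4.8·10.4 = 0.
That is s² + 7.912s + 49.92 = 0, so ω_n = 7.065 rad/s and ζ = 7.912/(2·7.065) = 0.5599.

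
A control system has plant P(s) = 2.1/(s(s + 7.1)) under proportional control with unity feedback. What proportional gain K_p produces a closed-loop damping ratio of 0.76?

K_p = 10.4

Closed-loop characteristic equation: s² + 7.1s + K_p·2.1 = 0.
So ω_n = √(2.1K_p) and 2ζω_n = 7.1, giving ζ = 7.1/(2√(2.1K_p)).
Setting ζ = 0.76: √(2.1K_p) = 7.1/(2·0.76) = 4.671, so K_p = 21.82/2.1 = 10.4.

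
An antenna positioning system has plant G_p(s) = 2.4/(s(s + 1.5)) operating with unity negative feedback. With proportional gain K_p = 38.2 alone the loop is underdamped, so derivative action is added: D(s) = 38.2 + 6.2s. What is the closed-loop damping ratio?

ζ = 0.855

Forward path: (38.2 + 6.2s)·2.4/(s(s+1.5)). The closed-loop characteristic equation is s² + (1.5 + 2.4·6.2)s + 2.4·38.2 = 0.
That is s² + 16.38s + 91.68 = 0, so ω_n = 9.575 rad/s and ζ = 16.38/(2·9.575) = 0.8554.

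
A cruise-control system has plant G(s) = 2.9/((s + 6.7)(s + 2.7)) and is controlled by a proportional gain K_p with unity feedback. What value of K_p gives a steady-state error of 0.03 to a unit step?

Steady-state error for a unit step on this type-0 loop is 1/(1 + K_p·G(0)).
G(0) = 0.1603. Require 1/(1 + K_p·0.1603) = 0.03, so 1 + 0.1603·K_p = 33.33.
K_p = (33.33 − 1)/0.1603 = 202.

K_p = 202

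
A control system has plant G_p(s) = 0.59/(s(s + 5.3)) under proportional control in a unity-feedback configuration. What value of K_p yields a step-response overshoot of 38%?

K_p = 137

From %OS = 100·exp(−πζ/√(1−ζ²)) = 38%, ζ = −ln(0.38)/√(π²+ln²(0.38)) = 0.2943.
Characteristic equation s² + 5.3s + 0.59K_p = 0 gives ζ = 5.3/(2√(0.59K_p)).
Setting ζ = 0.2943: √(0.59K_p) = 5.3/(2·0.2943) = 9.003, so K_p = 81.05/0.59 = 137.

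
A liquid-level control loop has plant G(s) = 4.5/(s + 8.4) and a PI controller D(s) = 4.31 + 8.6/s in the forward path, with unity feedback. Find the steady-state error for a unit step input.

The open loop D(s)G(s) has a pole at the origin (type 1), so the static position error constant is infinite and e_ss = 1/(1+∞) = 0.

0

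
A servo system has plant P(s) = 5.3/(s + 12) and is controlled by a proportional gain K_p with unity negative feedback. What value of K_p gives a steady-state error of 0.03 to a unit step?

K_p = 73.2

Steady-state error for a unit step on this type-0 loop is 1/(1 + K_p·P(0)).
P(0) = 0.4417. Require 1/(1 + K_p·0.4417) = 0.03, so 1 + 0.4417·K_p = 33.33.
K_p = (33.33 − 1)/0.4417 = 73.2.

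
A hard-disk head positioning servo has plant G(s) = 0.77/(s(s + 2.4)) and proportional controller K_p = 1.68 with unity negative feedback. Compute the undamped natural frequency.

1 + K_p·G(s) = 0 gives s² + 2.4s + 1.294 = 0.
Matching s² + 2ζω_n s + ω_n²: ω_n = √1.294 = 1.137 rad/s and 2ζω_n = 2.4, so ζ = 2.4/(2·1.137) = 1.06.

ω_n = 1.14 rad/s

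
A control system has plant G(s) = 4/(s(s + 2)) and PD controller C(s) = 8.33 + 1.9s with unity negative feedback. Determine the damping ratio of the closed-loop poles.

Forward path: (8.33 + 1.9s)·4/(s(s+2)). The closed-loop characteristic equation is s² + (2 + 4·1.9)s + 4·8.33 = 0.
That is s² + 9.6s + 33.32 = 0, so ω_n = 5.772 rad/s and ζ = 9.6/(2·5.772) = 0.8316.

ζ = 0.832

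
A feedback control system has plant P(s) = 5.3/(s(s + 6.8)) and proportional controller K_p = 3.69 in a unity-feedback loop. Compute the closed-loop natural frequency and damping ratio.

ω_n = 4.42 rad/s, ζ = 0.769

With unity feedback the closed-loop characteristic equation is s² + 6.8s + 3.69·5.3 = s² + 6.8s + 19.56 = 0.
So ω_n² = 19.56 ⇒ ω_n = 4.422 rad/s, and ζ = 6.8/(2ω_n) = 0.769.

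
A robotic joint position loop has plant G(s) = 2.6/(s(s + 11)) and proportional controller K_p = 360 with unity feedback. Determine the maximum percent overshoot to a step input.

Closed-loop characteristic equation: s² + 11s + 936 = 0, so ω_n = 30.59 rad/s and ζ = 11/(2·30.59) = 0.1798.
%OS = 100·exp(−πζ/√(1−ζ²)) = 100·exp(−π·0.1798/√0.9677) = 56.3%.

56.3%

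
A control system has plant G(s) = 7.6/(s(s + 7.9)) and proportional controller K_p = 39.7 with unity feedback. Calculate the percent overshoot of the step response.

The closed-loop denominator s² + 7.9s + 301.7 gives ω_n = √301.7 = 17.37 and ζ = 7.9/(2ω_n) = 0.2274.
%OS = 100·exp(−πζ/√(1−ζ²)) = 100·exp(−π·0.2274/√0.9483) = 48%.

48%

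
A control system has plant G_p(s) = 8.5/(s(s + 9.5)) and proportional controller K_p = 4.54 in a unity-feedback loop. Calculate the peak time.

The closed-loop denominator s² + 9.5s + 38.59 gives ω_n = √38.59 = 6.212 and ζ = 9.5/(2ω_n) = 0.7646.
Damped frequency ω_d = ω_n√(1−ζ²) = 4.003 rad/s, so peak time T_p = π/ω_d = 0.785 s.

T_p = 0.785 s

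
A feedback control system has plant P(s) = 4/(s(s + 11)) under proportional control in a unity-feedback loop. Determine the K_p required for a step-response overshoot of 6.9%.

From %OS = 100·exp(−πζ/√(1−ζ²)) = 6.9%, ζ = −ln(0.069)/√(π²+ln²(0.069)) = 0.6481.
Characteristic equation s² + 11s + 4K_p = 0 gives ζ = 11/(2√(4K_p)).
Setting ζ = 0.6481: √(4K_p) = 11/(2·0.6481) = 8.486, so K_p = 72.02/4 = 18.

K_p = 18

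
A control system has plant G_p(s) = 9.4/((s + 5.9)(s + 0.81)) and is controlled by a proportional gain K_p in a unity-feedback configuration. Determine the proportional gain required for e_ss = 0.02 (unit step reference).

The loop is type 0, so e_ss(step) = 1/(1 + K_pos) with K_pos = K_p·G_p(0).
G_p(0) = 1.967. Require 1/(1 + K_p·1.967) = 0.02, so 1 + 1.967·K_p = 50.
K_p = (50 − 1)/1.967 = 24.9.

K_p = 24.9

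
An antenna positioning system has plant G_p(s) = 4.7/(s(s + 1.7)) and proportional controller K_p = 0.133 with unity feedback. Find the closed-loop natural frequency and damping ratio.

ω_n = 0.791 rad/s, ζ = 1.08

1 + K_p·G_p(s) = 0 gives s² + 1.7s + 0.6251 = 0.
Matching s² + 2ζω_n s + ω_n²: ω_n = √0.6251 = 0.7906 rad/s and 2ζω_n = 1.7, so ζ = 1.7/(2·0.7906) = 1.08.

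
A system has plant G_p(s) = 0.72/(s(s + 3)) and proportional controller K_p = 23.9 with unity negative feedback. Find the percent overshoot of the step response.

29.6%

From 1 + K_pG_p(s) = 0: s² + 3s + 17.21 = 0 ⇒ ω_n = 4.148, ζ = 0.3616.
%OS = 100·exp(−πζ/√(1−ζ²)) = 100·exp(−π·0.3616/√0.8692) = 29.6%.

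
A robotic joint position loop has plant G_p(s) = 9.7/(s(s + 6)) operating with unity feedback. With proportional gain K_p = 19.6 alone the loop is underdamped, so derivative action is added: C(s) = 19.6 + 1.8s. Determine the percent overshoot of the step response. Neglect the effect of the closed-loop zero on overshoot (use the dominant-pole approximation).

0.619%

Forward path: (19.6 + 1.8s)·9.7/(s(s+6)). The closed-loop characteristic equation is s² + (6 + 9.7·1.8)s + 9.7·19.6 = 0.
That is s² + 23.46s + 190.1 = 0, so ω_n = 13.79 rad/s and ζ = 23.46/(2·13.79) = 0.8507.
%OS = 100·exp(−πζ/√(1−ζ²)) = 0.619%.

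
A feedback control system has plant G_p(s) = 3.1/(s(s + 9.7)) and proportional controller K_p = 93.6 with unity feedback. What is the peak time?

From 1 + K_pG_p(s) = 0: s² + 9.7s + 290.2 = 0 ⇒ ω_n = 17.03, ζ = 0.2847.
Damped frequency ω_d = ω_n√(1−ζ²) = 16.33 rad/s, so peak time T_p = π/ω_d = 0.192 s.

T_p = 0.192 s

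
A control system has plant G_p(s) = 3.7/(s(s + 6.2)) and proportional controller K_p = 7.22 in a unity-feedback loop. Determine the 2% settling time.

Closed-loop characteristic equation: s² + 6.2s + 26.71 = 0, so ω_n = 5.169 rad/s and ζ = 6.2/(2·5.169) = 0.5998.
2% settling time T_s ≈ 4/(ζω_n) = 4/3.1 = 1.29 s.

T_s ≈ 1.29 s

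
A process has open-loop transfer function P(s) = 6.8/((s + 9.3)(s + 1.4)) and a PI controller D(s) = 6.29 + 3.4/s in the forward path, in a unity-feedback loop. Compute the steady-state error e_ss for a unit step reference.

The open loop D(s)P(s) has a pole at the origin (type 1), so the static position error constant is infinite and e_ss = 1/(1+∞) = 0.

0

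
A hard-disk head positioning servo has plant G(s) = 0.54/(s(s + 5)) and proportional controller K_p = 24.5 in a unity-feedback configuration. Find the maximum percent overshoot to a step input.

Closed-loop characteristic equation: s² + 5s + 13.23 = 0, so ω_n = 3.637 rad/s and ζ = 5/(2·3.637) = 0.6873.
%OS = 100·exp(−πζ/√(1−ζ²)) = 100·exp(−π·0.6873/√0.5276) = 5.12%.

5.12%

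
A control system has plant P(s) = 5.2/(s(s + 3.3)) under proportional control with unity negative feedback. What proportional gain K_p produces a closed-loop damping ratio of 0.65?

K_p = 1.24

Closed-loop characteristic equation: s² + 3.3s + K_p·5.2 = 0.
So ω_n = √(5.2K_p) and 2ζω_n = 3.3, giving ζ = 3.3/(2√(5.2K_p)).
Setting ζ = 0.65: √(5.2K_p) = 3.3/(2·0.65) = 2.538, so K_p = 6.444/5.2 = 1.24.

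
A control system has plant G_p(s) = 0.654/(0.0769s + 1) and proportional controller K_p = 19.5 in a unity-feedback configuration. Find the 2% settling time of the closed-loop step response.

T_s ≈ 0.0224 s

Closed loop: T(s) = K_p·G_p/(1+K_p·G_p) = 12.75/(0.0769s + 1 + 12.75), with pole at s = −(1 + 12.75)/0.0769 = −178.8.
τ = 1/178.8 = 0.005592 s, so 2% settling time ≈ 4τ = 0.0224 s.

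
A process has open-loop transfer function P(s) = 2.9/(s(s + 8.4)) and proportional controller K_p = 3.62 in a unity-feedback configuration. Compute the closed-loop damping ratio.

The closed-loop denominator is s(s+8.4) + 3.62·2.9 = s² + 8.4s + 10.5.
So ω_n² = 10.5 ⇒ ω_n = 3.24 rad/s, and ζ = 8.4/(2ω_n) = 1.3.

ζ = 1.3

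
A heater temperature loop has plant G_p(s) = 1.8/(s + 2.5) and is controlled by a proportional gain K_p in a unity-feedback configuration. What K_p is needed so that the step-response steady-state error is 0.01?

K_p = 138

The loop is type 0, so e_ss(step) = 1/(1 + K_pos) with K_pos = K_p·G_p(0).
G_p(0) = 0.72. Require 1/(1 + K_p·0.72) = 0.01, so 1 + 0.72·K_p = 100.
K_p = (100 − 1)/0.72 = 138.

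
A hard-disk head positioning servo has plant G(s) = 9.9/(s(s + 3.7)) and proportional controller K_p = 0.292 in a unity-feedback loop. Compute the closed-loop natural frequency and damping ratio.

ω_n = 1.7 rad/s, ζ = 1.09

The closed-loop denominator is s(s+3.7) + 0.292·9.9 = s² + 3.7s + 2.891.
Matching s² + 2ζω_n s + ω_n²: ω_n = √2.891 = 1.7 rad/s and 2ζω_n = 3.7, so ζ = 3.7/(2·1.7) = 1.09.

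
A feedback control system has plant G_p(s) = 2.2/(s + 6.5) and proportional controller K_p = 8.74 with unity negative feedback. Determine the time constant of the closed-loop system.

Closed-loop transfer function: T(s) = K_p·G_p(s)/(1 + K_p·G_p(s)) = 19.23/(s + 6.5 + 19.23) = 19.23/(s + 25.73).
Time constant τ = 1/25.73 = 0.0389 s.

τ = 0.0389 s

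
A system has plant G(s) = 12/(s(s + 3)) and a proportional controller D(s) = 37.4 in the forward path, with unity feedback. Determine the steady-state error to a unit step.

0

The open loop D(s)G(s) has a pole at the origin (type 1), so the static position error constant is infinite and e_ss = 1/(1+∞) = 0.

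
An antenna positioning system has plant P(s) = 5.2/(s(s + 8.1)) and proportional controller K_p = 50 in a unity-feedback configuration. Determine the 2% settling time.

The closed-loop denominator s² + 8.1s + 260 gives ω_n = √260 = 16.12 and ζ = 8.1/(2ω_n) = 0.2512.
2% settling time T_s ≈ 4/(ζω_n) = 4/4.05 = 0.988 s.

T_s ≈ 0.988 s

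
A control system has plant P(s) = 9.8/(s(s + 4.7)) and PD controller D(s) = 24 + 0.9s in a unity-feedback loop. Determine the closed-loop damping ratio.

Forward path: (24 + 0.9s)·9.8/(s(s+4.7)). The closed-loop characteristic equation is s² + (4.7 + 9.8·0.9)s + 9.8·24 = 0.
That is s² + 13.52s + 235.2 = 0, so ω_n = 15.34 rad/s and ζ = 13.52/(2·15.34) = 0.4408.

ζ = 0.441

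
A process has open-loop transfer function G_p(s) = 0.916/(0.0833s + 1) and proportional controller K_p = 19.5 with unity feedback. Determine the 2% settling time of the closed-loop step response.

T_s ≈ 0.0177 s

Closed loop: T(s) = K_p·G_p/(1+K_p·G_p) = 17.86/(0.0833s + 1 + 17.86), with pole at s = −(1 + 17.86)/0.0833 = −226.4.
τ = 1/226.4 = 0.004416 s, so 2% settling time ≈ 4τ = 0.0177 s.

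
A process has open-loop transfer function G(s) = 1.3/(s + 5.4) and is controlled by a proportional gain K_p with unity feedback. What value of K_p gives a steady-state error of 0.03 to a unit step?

K_p = 134

For a type-0 loop with proportional control, e_ss = 1/(1 + K_p·G(0)).
G(0) = 0.2407. Require 1/(1 + K_p·0.2407) = 0.03, so 1 + 0.2407·K_p = 33.33.
K_p = (33.33 − 1)/0.2407 = 134.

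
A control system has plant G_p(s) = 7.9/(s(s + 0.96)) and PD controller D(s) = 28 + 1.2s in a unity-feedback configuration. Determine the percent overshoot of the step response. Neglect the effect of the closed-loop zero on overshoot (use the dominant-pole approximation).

Forward path: (28 + 1.2s)·7.9/(s(s+0.96)). The closed-loop characteristic equation is s² + (0.96 + 7.9·1.2)s + 7.9·28 = 0.
That is s² + 10.44s + 221.2 = 0, so ω_n = 14.87 rad/s and ζ = 10.44/(2·14.87) = 0.351.
%OS = 100·exp(−πζ/√(1−ζ²)) = 30.8%.

30.8%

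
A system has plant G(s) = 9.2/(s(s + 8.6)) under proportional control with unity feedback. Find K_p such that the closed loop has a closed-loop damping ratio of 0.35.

Closed-loop characteristic equation: s² + 8.6s + K_p·9.2 = 0.
So ω_n = √(9.2K_p) and 2ζω_n = 8.6, giving ζ = 8.6/(2√(9.2K_p)).
Setting ζ = 0.35: √(9.2K_p) = 8.6/(2·0.35) = 12.29, so K_p = 150.9/9.2 = 16.4.

K_p = 16.4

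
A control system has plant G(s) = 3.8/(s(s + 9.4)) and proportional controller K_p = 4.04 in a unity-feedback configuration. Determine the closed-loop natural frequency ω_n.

With unity feedback the closed-loop characteristic equation is s² + 9.4s + 4.04·3.8 = s² + 9.4s + 15.35 = 0.
So ω_n² = 15.35 ⇒ ω_n = 3.918 rad/s, and ζ = 9.4/(2ω_n) = 1.2.

ω_n = 3.92 rad/s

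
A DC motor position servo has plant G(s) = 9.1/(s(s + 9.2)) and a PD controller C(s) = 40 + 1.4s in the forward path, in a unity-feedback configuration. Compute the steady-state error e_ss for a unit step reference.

The open loop C(s)G(s) has a pole at the origin (type 1), so the static position error constant is infinite and e_ss = 1/(1+∞) = 0.

0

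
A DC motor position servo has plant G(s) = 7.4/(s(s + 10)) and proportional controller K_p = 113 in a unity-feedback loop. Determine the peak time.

T_p = 0.11 s

The closed-loop denominator s² + 10s + 836.2 gives ω_n = √836.2 = 28.92 and ζ = 10/(2ω_n) = 0.1729.
Damped frequency ω_d = ω_n√(1−ζ²) = 28.48 rad/s, so peak time T_p = π/ω_d = 0.11 s.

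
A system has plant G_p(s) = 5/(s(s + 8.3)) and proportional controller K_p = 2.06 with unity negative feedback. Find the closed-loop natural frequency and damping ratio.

The closed-loop denominator is s(s+8.3) + 2.06·5 = s² + 8.3s + 10.3.
Matching s² + 2ζω_n s + ω_n²: ω_n = √10.3 = 3.209 rad/s and 2ζω_n = 8.3, so ζ = 8.3/(2·3.209) = 1.29.

ω_n = 3.21 rad/s, ζ = 1.29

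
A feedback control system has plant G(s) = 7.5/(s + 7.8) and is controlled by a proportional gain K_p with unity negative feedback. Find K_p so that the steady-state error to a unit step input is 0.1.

K_p = 9.36

Steady-state error for a unit step on this type-0 loop is 1/(1 + K_p·G(0)).
G(0) = 0.9615. Require 1/(1 + K_p·0.9615) = 0.1, so 1 + 0.9615·K_p = 10.
K_p = (10 − 1)/0.9615 = 9.36.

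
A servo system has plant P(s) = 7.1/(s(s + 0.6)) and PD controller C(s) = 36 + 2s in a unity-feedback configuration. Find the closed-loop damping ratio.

Forward path: (36 + 2s)·7.1/(s(s+0.6)). The closed-loop characteristic equation is s² + (0.6 + 7.1·2)s + 7.1·36 = 0.
That is s² + 14.8s + 255.6 = 0, so ω_n = 15.99 rad/s and ζ = 14.8/(2·15.99) = 0.4629.

ζ = 0.463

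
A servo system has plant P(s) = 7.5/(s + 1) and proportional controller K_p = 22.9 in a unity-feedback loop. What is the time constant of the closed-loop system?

τ = 0.00579 s

Closed-loop transfer function: T(s) = K_p·P(s)/(1 + K_p·P(s)) = 171.8/(s + 1 + 171.8) = 171.8/(s + 172.8).
Time constant τ = 1/172.8 = 0.00579 s.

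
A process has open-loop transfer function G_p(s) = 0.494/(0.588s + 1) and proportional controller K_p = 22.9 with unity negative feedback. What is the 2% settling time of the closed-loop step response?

T_s ≈ 0.191 s

Closed loop: T(s) = K_p·G_p/(1+K_p·G_p) = 11.31/(0.588s + 1 + 11.31), with pole at s = −(1 + 11.31)/0.588 = −20.94.
τ = 1/20.94 = 0.04776 s, so 2% settling time ≈ 4τ = 0.191 s.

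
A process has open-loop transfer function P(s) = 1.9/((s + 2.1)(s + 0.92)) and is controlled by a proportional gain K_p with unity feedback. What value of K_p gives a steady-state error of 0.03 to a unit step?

K_p = 32.9

Steady-state error for a unit step on this type-0 loop is 1/(1 + K_p·P(0)).
P(0) = 0.9834. Require 1/(1 + K_p·0.9834) = 0.03, so 1 + 0.9834·K_p = 33.33.
K_p = (33.33 − 1)/0.9834 = 32.9.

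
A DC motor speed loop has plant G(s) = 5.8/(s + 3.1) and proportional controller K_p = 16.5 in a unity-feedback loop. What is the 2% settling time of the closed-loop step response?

T_s ≈ 0.0405 s

Closed-loop transfer function: T(s) = K_p·G(s)/(1 + K_p·G(s)) = 95.7/(s + 3.1 + 95.7) = 95.7/(s + 98.8).
Time constant τ = 1/98.8 = 0.01012 s, so the 2% settling time is about 4τ = 0.0405 s.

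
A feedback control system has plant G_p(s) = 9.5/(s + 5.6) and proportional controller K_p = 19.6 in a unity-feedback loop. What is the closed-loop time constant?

τ = 0.00521 s

Closed-loop transfer function: T(s) = K_p·G_p(s)/(1 + K_p·G_p(s)) = 186.2/(s + 5.6 + 186.2) = 186.2/(s + 191.8).
Time constant τ = 1/191.8 = 0.00521 s.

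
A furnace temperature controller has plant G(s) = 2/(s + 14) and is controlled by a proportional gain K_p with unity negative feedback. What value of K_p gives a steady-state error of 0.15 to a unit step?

The loop is type 0, so e_ss(step) = 1/(1 + K_pos) with K_pos = K_p·G(0).
G(0) = 0.1429. Require 1/(1 + K_p·0.1429) = 0.15, so 1 + 0.1429·K_p = 6.667.
K_p = (6.667 − 1)/0.1429 = 39.7.

K_p = 39.7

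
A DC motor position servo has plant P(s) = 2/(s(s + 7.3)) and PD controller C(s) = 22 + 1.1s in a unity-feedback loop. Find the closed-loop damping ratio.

ζ = 0.716

Forward path: (22 + 1.1s)·2/(s(s+7.3)). The closed-loop characteristic equation is s² + (7.3 + 2·1.1)s + 2·22 = 0.
That is s² + 9.5s + 44 = 0, so ω_n = 6.633 rad/s and ζ = 9.5/(2·6.633) = 0.7161.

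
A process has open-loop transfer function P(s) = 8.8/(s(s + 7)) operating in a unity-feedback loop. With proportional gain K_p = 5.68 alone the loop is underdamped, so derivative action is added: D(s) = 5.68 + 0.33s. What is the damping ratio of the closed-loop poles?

ζ = 0.7

Forward path: (5.68 + 0.33s)·8.8/(s(s+7)). The closed-loop characteristic equation is s² + (7 + 8.8·0.33)s + 8.8·5.68 = 0.
That is s² + 9.904s + 49.98 = 0, so ω_n = 7.07 rad/s and ζ = 9.904/(2·7.07) = 0.7004.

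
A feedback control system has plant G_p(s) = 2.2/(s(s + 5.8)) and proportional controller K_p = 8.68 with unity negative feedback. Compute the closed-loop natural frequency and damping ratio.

ω_n = 4.37 rad/s, ζ = 0.664

1 + K_p·G_p(s) = 0 gives s² + 5.8s + 19.1 = 0.
So ω_n² = 19.1 ⇒ ω_n = 4.37 rad/s, and ζ = 5.8/(2ω_n) = 0.664.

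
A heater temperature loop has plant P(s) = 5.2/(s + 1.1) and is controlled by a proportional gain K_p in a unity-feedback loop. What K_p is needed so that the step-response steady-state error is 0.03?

K_p = 6.84

Steady-state error for a unit step on this type-0 loop is 1/(1 + K_p·P(0)).
P(0) = 4.727. Require 1/(1 + K_p·4.727) = 0.03, so 1 + 4.727·K_p = 33.33.
K_p = (33.33 − 1)/4.727 = 6.84.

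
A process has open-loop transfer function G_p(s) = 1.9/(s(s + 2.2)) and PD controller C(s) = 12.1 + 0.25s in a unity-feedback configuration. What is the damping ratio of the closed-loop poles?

ζ = 0.279

Forward path: (12.1 + 0.25s)·1.9/(s(s+2.2)). The closed-loop characteristic equation is s² + (2.2 + 1.9·0.25)s + 1.9·12.1 = 0.
That is s² + 2.675s + 22.99 = 0, so ω_n = 4.795 rad/s and ζ = 2.675/(2·4.795) = 0.2789.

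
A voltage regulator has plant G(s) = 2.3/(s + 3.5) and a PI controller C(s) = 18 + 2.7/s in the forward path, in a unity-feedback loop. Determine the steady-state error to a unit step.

0

The open loop C(s)G(s) has a pole at the origin (type 1), so the static position error constant is infinite and e_ss = 1/(1+∞) = 0.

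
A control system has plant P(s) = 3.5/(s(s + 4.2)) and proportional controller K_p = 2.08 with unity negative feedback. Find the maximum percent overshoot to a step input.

2.04%

The closed-loop denominator s² + 4.2s + 7.28 gives ω_n = √7.28 = 2.698 and ζ = 4.2/(2ω_n) = 0.7783.
%OS = 100·exp(−πζ/√(1−ζ²)) = 100·exp(−π·0.7783/√0.3942) = 2.04%.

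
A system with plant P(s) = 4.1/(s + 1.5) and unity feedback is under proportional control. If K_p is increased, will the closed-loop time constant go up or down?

Closed-loop pole is at s = −(1.5+K_p·4.1); larger K_p moves it further left, so τ = 1/(1.5+K_p·4.1) decreases.

decrease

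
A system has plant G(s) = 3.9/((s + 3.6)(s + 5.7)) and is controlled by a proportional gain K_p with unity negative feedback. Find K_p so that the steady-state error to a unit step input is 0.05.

The loop is type 0, so e_ss(step) = 1/(1 + K_pos) with K_pos = K_p·G(0).
G(0) = 0.1901. Require 1/(1 + K_p·0.1901) = 0.05, so 1 + 0.1901·K_p = 20.
K_p = (20 − 1)/0.1901 = 100.

K_p = 100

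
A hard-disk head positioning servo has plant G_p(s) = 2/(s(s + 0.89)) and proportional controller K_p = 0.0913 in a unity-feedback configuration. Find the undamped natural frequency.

1 + K_p·G_p(s) = 0 gives s² + 0.89s + 0.1826 = 0.
So ω_n² = 0.1826 ⇒ ω_n = 0.4273 rad/s, and ζ = 0.89/(2ω_n) = 1.04.

ω_n = 0.427 rad/s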